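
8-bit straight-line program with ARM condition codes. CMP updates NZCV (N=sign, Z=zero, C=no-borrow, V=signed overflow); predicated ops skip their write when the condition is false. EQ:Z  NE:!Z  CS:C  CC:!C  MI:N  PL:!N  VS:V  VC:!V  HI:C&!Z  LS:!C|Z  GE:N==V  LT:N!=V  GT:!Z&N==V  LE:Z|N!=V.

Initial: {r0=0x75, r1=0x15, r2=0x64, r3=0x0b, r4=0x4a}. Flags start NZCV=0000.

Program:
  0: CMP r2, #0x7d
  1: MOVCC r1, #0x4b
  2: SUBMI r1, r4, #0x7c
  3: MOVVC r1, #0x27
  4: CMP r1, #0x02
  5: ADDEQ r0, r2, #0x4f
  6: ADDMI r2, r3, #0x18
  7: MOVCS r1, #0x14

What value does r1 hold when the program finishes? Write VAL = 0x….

[0] flags=1000 → (cmp)
[1] flags=1000 CC?T → r1=0x4b
[2] flags=1000 MI?T → r1=0xce
[3] flags=1000 VC?T → r1=0x27
[4] flags=0010 → (cmp)
[5] flags=0010 EQ?F → skip
[6] flags=0010 MI?F → skip
[7] flags=0010 CS?T → r1=0x14

VAL = 0x14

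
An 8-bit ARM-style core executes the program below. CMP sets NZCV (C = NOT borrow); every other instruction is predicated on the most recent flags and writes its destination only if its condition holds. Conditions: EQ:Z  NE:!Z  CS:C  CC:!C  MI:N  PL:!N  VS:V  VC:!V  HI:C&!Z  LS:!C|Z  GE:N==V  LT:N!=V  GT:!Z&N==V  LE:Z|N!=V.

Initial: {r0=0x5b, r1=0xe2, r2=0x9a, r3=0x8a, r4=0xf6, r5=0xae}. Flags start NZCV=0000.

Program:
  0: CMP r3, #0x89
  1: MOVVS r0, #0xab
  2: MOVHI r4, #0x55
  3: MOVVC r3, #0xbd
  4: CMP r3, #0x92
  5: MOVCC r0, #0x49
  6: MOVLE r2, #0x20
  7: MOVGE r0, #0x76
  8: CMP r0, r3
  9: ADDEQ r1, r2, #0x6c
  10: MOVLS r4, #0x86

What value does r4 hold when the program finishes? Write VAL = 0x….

0: ✓ CMP  NZCV=0010
1: · MOVVS
2: ✓ MOVHI  r4←0x55
3: ✓ MOVVC  r3←0xbd
4: ✓ CMP  NZCV=0010
5: · MOVCC
6: · MOVLE
7: ✓ MOVGE  r0←0x76
8: ✓ CMP  NZCV=1001
9: · ADDEQ
10: ✓ MOVLS  r4←0x86

VAL = 0x86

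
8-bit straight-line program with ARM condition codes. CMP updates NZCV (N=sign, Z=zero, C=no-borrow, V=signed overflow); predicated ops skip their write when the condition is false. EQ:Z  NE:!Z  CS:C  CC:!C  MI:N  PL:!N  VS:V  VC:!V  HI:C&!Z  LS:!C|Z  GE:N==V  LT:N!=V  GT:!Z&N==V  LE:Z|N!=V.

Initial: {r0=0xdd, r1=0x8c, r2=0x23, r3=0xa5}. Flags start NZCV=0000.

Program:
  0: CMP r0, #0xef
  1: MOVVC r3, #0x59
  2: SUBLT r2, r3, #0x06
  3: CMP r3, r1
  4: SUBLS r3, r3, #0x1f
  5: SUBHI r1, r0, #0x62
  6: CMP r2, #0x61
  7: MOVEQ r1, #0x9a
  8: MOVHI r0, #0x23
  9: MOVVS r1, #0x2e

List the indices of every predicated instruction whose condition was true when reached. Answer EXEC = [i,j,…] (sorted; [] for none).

EXEC = [1,2,4]

0: ✓ CMP  NZCV=1000
1: ✓ MOVVC  r3←0x59
2: ✓ SUBLT  r2←0x53
3: ✓ CMP  NZCV=1001
4: ✓ SUBLS  r3←0x3a
5: · SUBHI
6: ✓ CMP  NZCV=1000
7: · MOVEQ
8: · MOVHI
9: · MOVVS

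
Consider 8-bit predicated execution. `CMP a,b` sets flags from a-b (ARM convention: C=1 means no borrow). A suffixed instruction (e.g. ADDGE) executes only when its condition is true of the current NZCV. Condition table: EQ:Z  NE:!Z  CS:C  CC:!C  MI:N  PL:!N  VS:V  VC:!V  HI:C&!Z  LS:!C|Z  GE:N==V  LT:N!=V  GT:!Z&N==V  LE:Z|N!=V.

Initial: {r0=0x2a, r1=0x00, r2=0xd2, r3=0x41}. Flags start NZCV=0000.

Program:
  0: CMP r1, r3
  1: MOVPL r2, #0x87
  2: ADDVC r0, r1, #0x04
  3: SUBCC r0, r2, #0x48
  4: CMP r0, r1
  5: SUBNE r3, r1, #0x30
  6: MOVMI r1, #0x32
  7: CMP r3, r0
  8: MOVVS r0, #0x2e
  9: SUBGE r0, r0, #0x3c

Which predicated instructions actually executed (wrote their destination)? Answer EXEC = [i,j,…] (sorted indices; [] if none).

EXEC = [2,3,5,6,9]

[0] flags=1000 → (cmp)
[1] flags=1000 PL?F → skip
[2] flags=1000 VC?T → r0=0x04
[3] flags=1000 CC?T → r0=0x8a
[4] flags=1010 → (cmp)
[5] flags=1010 NE?T → r3=0xd0
[6] flags=1010 MI?T → r1=0x32
[7] flags=0010 → (cmp)
[8] flags=0010 VS?F → skip
[9] flags=0010 GE?T → r0=0x4e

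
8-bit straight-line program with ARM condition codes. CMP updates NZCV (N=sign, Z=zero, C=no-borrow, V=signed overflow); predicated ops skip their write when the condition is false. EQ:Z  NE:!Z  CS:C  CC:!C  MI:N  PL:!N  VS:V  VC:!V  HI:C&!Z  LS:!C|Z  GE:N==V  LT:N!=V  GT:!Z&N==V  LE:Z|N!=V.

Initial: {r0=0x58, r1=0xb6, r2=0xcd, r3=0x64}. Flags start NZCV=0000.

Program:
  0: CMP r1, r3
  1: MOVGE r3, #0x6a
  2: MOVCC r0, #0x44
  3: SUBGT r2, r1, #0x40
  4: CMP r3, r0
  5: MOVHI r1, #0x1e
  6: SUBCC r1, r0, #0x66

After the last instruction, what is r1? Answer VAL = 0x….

[0] flags=0011 → (cmp)
[1] flags=0011 GE?F → skip
[2] flags=0011 CC?F → skip
[3] flags=0011 GT?F → skip
[4] flags=0010 → (cmp)
[5] flags=0010 HI?T → r1=0x1e
[6] flags=0010 CC?F → skip

VAL = 0x1e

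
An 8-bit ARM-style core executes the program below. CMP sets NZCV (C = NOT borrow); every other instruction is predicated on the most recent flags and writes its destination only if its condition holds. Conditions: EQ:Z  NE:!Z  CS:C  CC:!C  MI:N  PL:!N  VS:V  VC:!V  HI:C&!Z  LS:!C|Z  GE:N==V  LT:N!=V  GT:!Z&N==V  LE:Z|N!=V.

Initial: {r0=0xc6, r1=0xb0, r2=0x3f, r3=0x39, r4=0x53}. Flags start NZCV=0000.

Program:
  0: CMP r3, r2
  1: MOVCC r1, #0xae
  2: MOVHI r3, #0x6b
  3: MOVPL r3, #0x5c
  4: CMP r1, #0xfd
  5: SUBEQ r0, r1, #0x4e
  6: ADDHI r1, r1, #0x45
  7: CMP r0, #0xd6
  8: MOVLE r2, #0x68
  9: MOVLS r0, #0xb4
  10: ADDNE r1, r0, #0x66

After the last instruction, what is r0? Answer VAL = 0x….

VAL = 0xb4

0: ✓ CMP  NZCV=1000
1: ✓ MOVCC  r1←0xae
2: · MOVHI
3: · MOVPL
4: ✓ CMP  NZCV=1000
5: · SUBEQ
6: · ADDHI
7: ✓ CMP  NZCV=1000
8: ✓ MOVLE  r2←0x68
9: ✓ MOVLS  r0←0xb4
10: ✓ ADDNE  r1←0x1a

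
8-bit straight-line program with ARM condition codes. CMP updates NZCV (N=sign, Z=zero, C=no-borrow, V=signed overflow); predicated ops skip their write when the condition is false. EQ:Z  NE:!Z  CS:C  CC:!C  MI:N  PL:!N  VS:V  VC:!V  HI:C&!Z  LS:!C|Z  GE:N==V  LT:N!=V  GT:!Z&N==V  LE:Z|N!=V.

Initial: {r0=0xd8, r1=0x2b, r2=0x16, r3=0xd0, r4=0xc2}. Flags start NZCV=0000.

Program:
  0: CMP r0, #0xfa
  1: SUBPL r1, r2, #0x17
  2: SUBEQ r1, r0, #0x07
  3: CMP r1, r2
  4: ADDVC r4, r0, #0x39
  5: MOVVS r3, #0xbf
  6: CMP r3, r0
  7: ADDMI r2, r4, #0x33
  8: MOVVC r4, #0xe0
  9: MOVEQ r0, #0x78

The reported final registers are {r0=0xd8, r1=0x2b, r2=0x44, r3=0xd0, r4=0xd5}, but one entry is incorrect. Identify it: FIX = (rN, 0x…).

FIX = (r4, 0xe0)

[0] flags=1000 → (cmp)
[1] flags=1000 PL?F → skip
[2] flags=1000 EQ?F → skip
[3] flags=0010 → (cmp)
[4] flags=0010 VC?T → r4=0x11
[5] flags=0010 VS?F → skip
[6] flags=1000 → (cmp)
[7] flags=1000 MI?T → r2=0x44
[8] flags=1000 VC?T → r4=0xe0
[9] flags=1000 EQ?F → skip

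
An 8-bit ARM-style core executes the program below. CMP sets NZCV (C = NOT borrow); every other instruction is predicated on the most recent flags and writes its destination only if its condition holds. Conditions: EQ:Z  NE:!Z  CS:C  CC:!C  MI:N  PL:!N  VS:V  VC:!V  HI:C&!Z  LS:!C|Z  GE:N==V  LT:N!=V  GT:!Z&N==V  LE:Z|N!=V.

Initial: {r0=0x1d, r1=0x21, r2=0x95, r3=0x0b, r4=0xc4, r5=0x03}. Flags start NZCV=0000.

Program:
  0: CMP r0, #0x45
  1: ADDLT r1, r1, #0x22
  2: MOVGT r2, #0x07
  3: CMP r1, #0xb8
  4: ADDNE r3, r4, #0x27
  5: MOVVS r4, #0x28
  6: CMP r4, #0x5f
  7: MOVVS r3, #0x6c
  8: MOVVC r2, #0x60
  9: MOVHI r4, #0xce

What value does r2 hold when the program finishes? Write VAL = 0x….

0: ✓ CMP  NZCV=1000
1: ✓ ADDLT  r1←0x43
2: · MOVGT
3: ✓ CMP  NZCV=1001
4: ✓ ADDNE  r3←0xeb
5: ✓ MOVVS  r4←0x28
6: ✓ CMP  NZCV=1000
7: · MOVVS
8: ✓ MOVVC  r2←0x60
9: · MOVHI

VAL = 0x60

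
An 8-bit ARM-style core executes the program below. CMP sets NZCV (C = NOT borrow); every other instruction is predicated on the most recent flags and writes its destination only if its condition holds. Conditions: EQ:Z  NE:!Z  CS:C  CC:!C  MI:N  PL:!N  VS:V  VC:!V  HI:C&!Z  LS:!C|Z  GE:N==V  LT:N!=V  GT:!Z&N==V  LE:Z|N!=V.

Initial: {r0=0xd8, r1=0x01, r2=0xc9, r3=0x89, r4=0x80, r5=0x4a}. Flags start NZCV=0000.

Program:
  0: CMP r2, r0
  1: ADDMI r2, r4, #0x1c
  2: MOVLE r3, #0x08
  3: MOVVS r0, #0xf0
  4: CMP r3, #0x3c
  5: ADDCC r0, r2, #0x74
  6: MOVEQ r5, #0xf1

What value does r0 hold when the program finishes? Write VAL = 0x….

[0] flags=1000 → (cmp)
[1] flags=1000 MI?T → r2=0x9c
[2] flags=1000 LE?T → r3=0x08
[3] flags=1000 VS?F → skip
[4] flags=1000 → (cmp)
[5] flags=1000 CC?T → r0=0x10
[6] flags=1000 EQ?F → skip

VAL = 0x10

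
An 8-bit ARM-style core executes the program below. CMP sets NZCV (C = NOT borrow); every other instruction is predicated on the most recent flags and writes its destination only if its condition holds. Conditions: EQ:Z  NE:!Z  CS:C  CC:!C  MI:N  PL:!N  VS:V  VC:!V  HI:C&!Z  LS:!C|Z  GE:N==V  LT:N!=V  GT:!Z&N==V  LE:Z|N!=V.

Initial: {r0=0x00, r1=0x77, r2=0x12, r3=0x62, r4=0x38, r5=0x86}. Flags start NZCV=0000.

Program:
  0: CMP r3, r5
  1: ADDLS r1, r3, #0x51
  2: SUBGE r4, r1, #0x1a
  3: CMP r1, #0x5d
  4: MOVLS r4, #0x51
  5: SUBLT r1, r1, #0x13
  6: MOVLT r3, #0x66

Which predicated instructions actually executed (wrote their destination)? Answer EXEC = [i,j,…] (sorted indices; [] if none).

0: ✓ CMP  NZCV=1001
1: ✓ ADDLS  r1←0xb3
2: ✓ SUBGE  r4←0x99
3: ✓ CMP  NZCV=0011
4: · MOVLS
5: ✓ SUBLT  r1←0xa0
6: ✓ MOVLT  r3←0x66

EXEC = [1,2,5,6]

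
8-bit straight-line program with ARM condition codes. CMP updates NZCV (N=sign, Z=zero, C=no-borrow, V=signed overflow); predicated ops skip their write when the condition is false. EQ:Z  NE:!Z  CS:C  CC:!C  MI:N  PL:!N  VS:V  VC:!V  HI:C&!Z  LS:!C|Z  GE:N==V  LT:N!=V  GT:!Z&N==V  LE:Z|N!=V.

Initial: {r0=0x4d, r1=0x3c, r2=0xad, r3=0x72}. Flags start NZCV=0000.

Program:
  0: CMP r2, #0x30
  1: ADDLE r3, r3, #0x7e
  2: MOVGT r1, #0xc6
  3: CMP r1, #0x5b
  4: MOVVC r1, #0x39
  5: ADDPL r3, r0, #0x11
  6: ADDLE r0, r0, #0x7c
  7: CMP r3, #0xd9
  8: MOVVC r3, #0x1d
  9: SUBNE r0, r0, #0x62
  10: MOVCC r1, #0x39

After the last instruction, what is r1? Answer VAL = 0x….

[0] flags=0011 → (cmp)
[1] flags=0011 LE?T → r3=0xf0
[2] flags=0011 GT?F → skip
[3] flags=1000 → (cmp)
[4] flags=1000 VC?T → r1=0x39
[5] flags=1000 PL?F → skip
[6] flags=1000 LE?T → r0=0xc9
[7] flags=0010 → (cmp)
[8] flags=0010 VC?T → r3=0x1d
[9] flags=0010 NE?T → r0=0x67
[10] flags=0010 CC?F → skip

VAL = 0x39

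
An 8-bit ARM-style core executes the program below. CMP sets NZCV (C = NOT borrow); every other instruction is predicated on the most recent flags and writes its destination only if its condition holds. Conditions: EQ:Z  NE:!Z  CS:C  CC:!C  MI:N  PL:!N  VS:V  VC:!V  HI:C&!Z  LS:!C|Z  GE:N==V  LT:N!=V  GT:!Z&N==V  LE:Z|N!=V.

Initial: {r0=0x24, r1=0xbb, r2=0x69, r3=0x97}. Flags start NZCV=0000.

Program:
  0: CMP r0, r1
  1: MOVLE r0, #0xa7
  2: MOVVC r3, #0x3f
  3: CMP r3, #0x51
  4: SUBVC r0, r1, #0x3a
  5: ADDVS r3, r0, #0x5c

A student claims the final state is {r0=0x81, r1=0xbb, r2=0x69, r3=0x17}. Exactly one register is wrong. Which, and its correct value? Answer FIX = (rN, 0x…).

0: ✓ CMP  NZCV=0000
1: · MOVLE
2: ✓ MOVVC  r3←0x3f
3: ✓ CMP  NZCV=1000
4: ✓ SUBVC  r0←0x81
5: · ADDVS

FIX = (r3, 0x3f)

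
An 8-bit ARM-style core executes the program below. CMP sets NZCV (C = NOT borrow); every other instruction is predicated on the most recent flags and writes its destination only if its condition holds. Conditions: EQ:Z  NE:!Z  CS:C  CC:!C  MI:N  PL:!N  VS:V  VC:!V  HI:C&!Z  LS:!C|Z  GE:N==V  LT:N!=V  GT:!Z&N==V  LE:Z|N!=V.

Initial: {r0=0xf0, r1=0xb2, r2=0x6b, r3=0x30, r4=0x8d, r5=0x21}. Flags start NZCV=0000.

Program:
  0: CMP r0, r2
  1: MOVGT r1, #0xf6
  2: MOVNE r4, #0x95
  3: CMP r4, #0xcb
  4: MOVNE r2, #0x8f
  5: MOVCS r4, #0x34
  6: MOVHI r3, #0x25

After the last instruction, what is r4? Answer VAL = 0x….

[0] flags=1010 → (cmp)
[1] flags=1010 GT?F → skip
[2] flags=1010 NE?T → r4=0x95
[3] flags=1000 → (cmp)
[4] flags=1000 NE?T → r2=0x8f
[5] flags=1000 CS?F → skip
[6] flags=1000 HI?F → skip

VAL = 0x95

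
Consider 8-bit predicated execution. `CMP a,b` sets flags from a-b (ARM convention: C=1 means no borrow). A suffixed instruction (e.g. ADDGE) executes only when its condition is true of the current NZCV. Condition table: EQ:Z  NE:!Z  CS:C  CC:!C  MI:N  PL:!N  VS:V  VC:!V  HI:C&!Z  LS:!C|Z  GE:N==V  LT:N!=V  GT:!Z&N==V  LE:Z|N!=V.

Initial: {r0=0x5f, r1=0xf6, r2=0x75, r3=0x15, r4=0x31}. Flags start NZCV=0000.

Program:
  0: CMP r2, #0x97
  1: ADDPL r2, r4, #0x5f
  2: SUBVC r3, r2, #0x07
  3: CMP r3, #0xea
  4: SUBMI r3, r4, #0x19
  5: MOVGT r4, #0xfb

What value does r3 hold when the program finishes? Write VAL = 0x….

0: ✓ CMP  NZCV=1001
1: · ADDPL
2: · SUBVC
3: ✓ CMP  NZCV=0000
4: · SUBMI
5: ✓ MOVGT  r4←0xfb

VAL = 0x15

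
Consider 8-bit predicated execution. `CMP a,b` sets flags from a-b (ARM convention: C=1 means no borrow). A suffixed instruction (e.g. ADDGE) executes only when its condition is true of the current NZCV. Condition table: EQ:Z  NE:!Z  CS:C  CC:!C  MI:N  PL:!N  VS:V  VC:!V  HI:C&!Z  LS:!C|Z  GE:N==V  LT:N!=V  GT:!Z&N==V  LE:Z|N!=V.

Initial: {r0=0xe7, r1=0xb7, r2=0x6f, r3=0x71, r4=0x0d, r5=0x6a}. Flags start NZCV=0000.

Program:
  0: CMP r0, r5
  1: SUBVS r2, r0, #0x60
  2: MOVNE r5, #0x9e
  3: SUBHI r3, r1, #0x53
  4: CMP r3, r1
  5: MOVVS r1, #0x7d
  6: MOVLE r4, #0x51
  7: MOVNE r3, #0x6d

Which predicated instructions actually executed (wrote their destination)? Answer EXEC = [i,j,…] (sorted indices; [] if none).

0: ✓ CMP  NZCV=0011
1: ✓ SUBVS  r2←0x87
2: ✓ MOVNE  r5←0x9e
3: ✓ SUBHI  r3←0x64
4: ✓ CMP  NZCV=1001
5: ✓ MOVVS  r1←0x7d
6: · MOVLE
7: ✓ MOVNE  r3←0x6d

EXEC = [1,2,3,5,7]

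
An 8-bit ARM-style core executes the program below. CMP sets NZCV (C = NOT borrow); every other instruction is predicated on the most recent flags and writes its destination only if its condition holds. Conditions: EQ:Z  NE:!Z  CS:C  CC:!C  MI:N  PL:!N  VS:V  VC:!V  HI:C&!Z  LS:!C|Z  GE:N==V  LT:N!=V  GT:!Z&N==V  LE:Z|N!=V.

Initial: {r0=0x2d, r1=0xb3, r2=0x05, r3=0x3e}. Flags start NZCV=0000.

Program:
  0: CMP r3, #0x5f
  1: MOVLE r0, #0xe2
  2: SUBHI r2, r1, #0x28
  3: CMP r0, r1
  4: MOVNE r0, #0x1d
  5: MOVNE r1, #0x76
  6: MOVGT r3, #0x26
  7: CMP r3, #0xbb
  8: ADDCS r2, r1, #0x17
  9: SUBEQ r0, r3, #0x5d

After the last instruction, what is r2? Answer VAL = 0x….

0: ✓ CMP  NZCV=1000
1: ✓ MOVLE  r0←0xe2
2: · SUBHI
3: ✓ CMP  NZCV=0010
4: ✓ MOVNE  r0←0x1d
5: ✓ MOVNE  r1←0x76
6: ✓ MOVGT  r3←0x26
7: ✓ CMP  NZCV=0000
8: · ADDCS
9: · SUBEQ

VAL = 0x05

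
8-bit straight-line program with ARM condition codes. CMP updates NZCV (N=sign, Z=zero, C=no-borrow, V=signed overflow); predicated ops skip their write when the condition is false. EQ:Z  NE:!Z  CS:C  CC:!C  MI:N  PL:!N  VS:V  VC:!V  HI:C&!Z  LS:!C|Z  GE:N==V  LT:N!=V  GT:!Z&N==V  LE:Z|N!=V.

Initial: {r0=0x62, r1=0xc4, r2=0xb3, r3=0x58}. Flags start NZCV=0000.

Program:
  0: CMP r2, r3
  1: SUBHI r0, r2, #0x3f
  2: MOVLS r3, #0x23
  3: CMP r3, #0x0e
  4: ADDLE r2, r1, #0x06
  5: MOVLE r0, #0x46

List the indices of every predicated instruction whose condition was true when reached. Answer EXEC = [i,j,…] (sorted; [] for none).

EXEC = [1]

0: ✓ CMP  NZCV=0011
1: ✓ SUBHI  r0←0x74
2: · MOVLS
3: ✓ CMP  NZCV=0010
4: · ADDLE
5: · MOVLE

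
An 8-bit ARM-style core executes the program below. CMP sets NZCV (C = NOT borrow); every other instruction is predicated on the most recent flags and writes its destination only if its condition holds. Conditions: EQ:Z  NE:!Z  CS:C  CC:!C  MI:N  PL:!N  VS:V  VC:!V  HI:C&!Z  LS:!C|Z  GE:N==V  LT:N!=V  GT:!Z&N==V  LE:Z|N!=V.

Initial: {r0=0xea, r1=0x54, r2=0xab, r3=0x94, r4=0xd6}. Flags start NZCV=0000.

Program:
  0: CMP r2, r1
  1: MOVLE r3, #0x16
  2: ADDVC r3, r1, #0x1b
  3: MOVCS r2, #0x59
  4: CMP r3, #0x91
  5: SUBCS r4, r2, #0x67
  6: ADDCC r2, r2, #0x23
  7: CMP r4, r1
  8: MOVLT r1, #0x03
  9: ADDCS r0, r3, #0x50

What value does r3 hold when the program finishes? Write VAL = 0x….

VAL = 0x16

[0] flags=0011 → (cmp)
[1] flags=0011 LE?T → r3=0x16
[2] flags=0011 VC?F → skip
[3] flags=0011 CS?T → r2=0x59
[4] flags=1001 → (cmp)
[5] flags=1001 CS?F → skip
[6] flags=1001 CC?T → r2=0x7c
[7] flags=1010 → (cmp)
[8] flags=1010 LT?T → r1=0x03
[9] flags=1010 CS?T → r0=0x66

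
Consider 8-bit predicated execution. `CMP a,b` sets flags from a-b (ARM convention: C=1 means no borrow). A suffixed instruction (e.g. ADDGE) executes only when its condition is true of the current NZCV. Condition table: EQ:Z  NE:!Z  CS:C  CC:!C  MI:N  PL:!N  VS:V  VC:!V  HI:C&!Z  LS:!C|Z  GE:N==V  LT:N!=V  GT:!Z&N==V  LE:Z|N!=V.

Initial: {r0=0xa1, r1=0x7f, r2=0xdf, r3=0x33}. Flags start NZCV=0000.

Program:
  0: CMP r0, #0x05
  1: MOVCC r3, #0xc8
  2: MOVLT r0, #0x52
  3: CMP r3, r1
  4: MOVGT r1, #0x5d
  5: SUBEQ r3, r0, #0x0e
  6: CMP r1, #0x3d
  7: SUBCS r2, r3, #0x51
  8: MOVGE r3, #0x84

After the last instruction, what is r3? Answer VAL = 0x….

[0] flags=1010 → (cmp)
[1] flags=1010 CC?F → skip
[2] flags=1010 LT?T → r0=0x52
[3] flags=1000 → (cmp)
[4] flags=1000 GT?F → skip
[5] flags=1000 EQ?F → skip
[6] flags=0010 → (cmp)
[7] flags=0010 CS?T → r2=0xe2
[8] flags=0010 GE?T → r3=0x84

VAL = 0x84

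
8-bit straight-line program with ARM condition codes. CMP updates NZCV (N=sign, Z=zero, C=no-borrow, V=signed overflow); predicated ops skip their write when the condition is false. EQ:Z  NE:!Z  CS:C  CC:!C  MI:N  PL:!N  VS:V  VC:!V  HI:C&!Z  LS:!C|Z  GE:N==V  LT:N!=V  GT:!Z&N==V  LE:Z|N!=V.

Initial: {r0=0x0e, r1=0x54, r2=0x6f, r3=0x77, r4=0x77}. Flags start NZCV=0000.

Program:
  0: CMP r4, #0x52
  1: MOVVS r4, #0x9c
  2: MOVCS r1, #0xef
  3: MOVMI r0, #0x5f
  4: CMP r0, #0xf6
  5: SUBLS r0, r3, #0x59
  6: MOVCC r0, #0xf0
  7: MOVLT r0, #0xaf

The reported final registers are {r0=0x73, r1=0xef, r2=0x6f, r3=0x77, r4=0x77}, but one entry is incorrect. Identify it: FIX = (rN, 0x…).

0: ✓ CMP  NZCV=0010
1: · MOVVS
2: ✓ MOVCS  r1←0xef
3: · MOVMI
4: ✓ CMP  NZCV=0000
5: ✓ SUBLS  r0←0x1e
6: ✓ MOVCC  r0←0xf0
7: · MOVLT

FIX = (r0, 0xf0)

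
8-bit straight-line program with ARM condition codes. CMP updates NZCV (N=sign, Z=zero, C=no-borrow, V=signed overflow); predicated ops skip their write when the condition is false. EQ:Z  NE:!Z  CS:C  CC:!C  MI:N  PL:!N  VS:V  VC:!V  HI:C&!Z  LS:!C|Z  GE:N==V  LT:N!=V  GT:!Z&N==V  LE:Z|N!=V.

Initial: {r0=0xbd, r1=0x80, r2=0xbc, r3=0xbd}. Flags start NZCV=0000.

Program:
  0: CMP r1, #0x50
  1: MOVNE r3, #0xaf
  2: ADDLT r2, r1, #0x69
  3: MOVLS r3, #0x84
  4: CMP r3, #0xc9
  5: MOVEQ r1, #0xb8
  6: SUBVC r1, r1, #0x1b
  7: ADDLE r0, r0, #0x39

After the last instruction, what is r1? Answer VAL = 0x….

VAL = 0x65

0: ✓ CMP  NZCV=0011
1: ✓ MOVNE  r3←0xaf
2: ✓ ADDLT  r2←0xe9
3: · MOVLS
4: ✓ CMP  NZCV=1000
5: · MOVEQ
6: ✓ SUBVC  r1←0x65
7: ✓ ADDLE  r0←0xf6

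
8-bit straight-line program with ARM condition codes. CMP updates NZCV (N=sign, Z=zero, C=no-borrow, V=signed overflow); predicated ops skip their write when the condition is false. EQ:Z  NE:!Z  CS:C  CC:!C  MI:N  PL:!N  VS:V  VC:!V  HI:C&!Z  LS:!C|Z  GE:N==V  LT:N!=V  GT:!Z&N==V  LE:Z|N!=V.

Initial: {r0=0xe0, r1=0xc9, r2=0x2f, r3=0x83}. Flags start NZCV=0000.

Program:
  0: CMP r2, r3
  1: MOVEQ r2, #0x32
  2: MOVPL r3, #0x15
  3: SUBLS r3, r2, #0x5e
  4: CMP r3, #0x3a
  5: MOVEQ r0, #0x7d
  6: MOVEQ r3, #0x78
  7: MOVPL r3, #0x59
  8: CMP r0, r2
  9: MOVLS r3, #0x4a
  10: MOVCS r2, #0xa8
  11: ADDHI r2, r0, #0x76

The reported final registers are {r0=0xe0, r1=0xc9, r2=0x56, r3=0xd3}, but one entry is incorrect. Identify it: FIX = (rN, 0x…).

FIX = (r3, 0xd1)

0: ✓ CMP  NZCV=1001
1: · MOVEQ
2: · MOVPL
3: ✓ SUBLS  r3←0xd1
4: ✓ CMP  NZCV=1010
5: · MOVEQ
6: · MOVEQ
7: · MOVPL
8: ✓ CMP  NZCV=1010
9: · MOVLS
10: ✓ MOVCS  r2←0xa8
11: ✓ ADDHI  r2←0x56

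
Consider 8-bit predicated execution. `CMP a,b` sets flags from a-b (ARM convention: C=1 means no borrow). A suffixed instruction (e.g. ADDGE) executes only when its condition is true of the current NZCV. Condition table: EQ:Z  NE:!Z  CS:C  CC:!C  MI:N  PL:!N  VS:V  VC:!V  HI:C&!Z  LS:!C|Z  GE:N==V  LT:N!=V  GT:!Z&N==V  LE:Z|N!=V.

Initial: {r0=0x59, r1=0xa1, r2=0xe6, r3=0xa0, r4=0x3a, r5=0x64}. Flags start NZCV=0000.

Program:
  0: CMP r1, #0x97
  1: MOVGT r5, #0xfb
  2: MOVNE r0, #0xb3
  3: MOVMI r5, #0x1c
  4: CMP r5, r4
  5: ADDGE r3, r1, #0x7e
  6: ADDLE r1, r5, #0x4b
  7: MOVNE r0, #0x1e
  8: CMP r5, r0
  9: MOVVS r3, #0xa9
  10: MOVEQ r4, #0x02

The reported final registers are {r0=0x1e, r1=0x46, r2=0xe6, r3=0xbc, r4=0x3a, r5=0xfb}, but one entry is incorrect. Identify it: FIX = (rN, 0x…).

FIX = (r3, 0xa0)

0: ✓ CMP  NZCV=0010
1: ✓ MOVGT  r5←0xfb
2: ✓ MOVNE  r0←0xb3
3: · MOVMI
4: ✓ CMP  NZCV=1010
5: · ADDGE
6: ✓ ADDLE  r1←0x46
7: ✓ MOVNE  r0←0x1e
8: ✓ CMP  NZCV=1010
9: · MOVVS
10: · MOVEQ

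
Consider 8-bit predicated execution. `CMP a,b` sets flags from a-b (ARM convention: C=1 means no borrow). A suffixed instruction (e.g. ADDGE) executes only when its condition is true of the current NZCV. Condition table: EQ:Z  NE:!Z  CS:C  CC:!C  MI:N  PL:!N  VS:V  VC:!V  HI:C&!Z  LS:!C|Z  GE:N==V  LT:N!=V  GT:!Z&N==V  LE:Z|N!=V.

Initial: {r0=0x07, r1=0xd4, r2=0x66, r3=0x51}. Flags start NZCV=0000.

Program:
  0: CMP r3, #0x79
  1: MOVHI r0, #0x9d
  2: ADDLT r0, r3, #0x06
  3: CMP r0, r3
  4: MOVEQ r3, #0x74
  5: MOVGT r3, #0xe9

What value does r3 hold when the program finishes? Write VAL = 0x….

VAL = 0xe9

[0] flags=1000 → (cmp)
[1] flags=1000 HI?F → skip
[2] flags=1000 LT?T → r0=0x57
[3] flags=0010 → (cmp)
[4] flags=0010 EQ?F → skip
[5] flags=0010 GT?T → r3=0xe9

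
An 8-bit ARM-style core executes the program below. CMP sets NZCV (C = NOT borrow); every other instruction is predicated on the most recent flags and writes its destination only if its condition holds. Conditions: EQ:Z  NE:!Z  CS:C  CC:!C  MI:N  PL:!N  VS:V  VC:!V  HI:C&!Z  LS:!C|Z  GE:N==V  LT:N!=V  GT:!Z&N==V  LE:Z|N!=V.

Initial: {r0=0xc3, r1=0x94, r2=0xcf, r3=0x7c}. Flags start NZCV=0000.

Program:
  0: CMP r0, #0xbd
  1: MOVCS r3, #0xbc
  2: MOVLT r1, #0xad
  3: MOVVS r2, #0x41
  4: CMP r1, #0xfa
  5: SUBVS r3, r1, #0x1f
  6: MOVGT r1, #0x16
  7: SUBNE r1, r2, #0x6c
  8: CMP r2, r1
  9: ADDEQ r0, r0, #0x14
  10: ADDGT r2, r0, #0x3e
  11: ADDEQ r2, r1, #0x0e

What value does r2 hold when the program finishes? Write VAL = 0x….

[0] flags=0010 → (cmp)
[1] flags=0010 CS?T → r3=0xbc
[2] flags=0010 LT?F → skip
[3] flags=0010 VS?F → skip
[4] flags=1000 → (cmp)
[5] flags=1000 VS?F → skip
[6] flags=1000 GT?F → skip
[7] flags=1000 NE?T → r1=0x63
[8] flags=0011 → (cmp)
[9] flags=0011 EQ?F → skip
[10] flags=0011 GT?F → skip
[11] flags=0011 EQ?F → skip

VAL = 0xcf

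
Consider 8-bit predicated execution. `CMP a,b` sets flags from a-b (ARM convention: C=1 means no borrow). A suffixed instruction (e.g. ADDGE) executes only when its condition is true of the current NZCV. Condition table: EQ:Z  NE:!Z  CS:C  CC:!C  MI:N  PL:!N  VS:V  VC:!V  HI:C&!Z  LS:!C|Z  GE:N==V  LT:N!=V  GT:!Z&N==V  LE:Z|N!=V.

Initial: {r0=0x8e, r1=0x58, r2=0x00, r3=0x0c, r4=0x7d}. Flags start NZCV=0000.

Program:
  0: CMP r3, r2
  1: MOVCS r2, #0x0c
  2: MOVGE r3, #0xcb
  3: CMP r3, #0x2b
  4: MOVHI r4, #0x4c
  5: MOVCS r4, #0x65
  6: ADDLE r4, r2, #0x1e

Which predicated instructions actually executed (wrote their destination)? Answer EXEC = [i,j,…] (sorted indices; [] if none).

EXEC = [1,2,4,5,6]

0: ✓ CMP  NZCV=0010
1: ✓ MOVCS  r2←0x0c
2: ✓ MOVGE  r3←0xcb
3: ✓ CMP  NZCV=1010
4: ✓ MOVHI  r4←0x4c
5: ✓ MOVCS  r4←0x65
6: ✓ ADDLE  r4←0x2a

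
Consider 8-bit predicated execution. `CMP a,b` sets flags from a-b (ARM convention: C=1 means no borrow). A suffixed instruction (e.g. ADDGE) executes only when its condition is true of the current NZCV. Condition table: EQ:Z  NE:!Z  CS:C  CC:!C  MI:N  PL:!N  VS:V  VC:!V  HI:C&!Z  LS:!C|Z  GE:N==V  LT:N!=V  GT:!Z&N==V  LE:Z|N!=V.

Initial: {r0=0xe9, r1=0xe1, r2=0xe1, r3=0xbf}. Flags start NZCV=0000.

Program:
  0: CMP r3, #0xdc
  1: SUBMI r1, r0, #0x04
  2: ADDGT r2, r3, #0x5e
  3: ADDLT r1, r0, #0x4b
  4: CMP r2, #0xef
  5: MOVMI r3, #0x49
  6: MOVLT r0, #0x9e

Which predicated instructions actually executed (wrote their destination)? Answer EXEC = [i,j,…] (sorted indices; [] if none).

EXEC = [1,3,5,6]

0: ✓ CMP  NZCV=1000
1: ✓ SUBMI  r1←0xe5
2: · ADDGT
3: ✓ ADDLT  r1←0x34
4: ✓ CMP  NZCV=1000
5: ✓ MOVMI  r3←0x49
6: ✓ MOVLT  r0←0x9e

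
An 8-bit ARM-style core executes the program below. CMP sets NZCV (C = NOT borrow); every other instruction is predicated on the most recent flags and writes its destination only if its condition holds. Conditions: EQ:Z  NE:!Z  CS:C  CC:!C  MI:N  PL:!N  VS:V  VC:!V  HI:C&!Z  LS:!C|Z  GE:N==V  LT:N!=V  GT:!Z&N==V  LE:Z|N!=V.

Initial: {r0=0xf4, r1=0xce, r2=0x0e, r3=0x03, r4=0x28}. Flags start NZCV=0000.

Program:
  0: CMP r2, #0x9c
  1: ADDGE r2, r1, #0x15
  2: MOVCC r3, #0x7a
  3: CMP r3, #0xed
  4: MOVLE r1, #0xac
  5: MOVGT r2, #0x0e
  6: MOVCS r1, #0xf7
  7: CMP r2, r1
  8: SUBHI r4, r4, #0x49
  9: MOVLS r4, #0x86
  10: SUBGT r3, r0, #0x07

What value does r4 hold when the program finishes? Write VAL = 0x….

VAL = 0x86

0: ✓ CMP  NZCV=0000
1: ✓ ADDGE  r2←0xe3
2: ✓ MOVCC  r3←0x7a
3: ✓ CMP  NZCV=1001
4: · MOVLE
5: ✓ MOVGT  r2←0x0e
6: · MOVCS
7: ✓ CMP  NZCV=0000
8: · SUBHI
9: ✓ MOVLS  r4←0x86
10: ✓ SUBGT  r3←0xed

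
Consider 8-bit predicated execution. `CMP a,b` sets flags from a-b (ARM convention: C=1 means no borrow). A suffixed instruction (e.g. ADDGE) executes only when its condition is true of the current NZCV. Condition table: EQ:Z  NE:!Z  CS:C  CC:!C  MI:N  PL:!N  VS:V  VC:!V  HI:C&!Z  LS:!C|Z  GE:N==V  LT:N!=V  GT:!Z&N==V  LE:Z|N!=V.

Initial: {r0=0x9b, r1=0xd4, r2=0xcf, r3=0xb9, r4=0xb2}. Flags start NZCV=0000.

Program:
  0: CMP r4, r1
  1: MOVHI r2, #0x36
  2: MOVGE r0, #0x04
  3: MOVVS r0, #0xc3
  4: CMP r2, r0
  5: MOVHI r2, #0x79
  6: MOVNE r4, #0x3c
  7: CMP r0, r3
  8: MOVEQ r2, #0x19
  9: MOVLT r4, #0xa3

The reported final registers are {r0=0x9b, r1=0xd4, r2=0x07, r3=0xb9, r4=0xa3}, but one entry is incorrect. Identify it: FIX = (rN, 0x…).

0: ✓ CMP  NZCV=1000
1: · MOVHI
2: · MOVGE
3: · MOVVS
4: ✓ CMP  NZCV=0010
5: ✓ MOVHI  r2←0x79
6: ✓ MOVNE  r4←0x3c
7: ✓ CMP  NZCV=1000
8: · MOVEQ
9: ✓ MOVLT  r4←0xa3

FIX = (r2, 0x79)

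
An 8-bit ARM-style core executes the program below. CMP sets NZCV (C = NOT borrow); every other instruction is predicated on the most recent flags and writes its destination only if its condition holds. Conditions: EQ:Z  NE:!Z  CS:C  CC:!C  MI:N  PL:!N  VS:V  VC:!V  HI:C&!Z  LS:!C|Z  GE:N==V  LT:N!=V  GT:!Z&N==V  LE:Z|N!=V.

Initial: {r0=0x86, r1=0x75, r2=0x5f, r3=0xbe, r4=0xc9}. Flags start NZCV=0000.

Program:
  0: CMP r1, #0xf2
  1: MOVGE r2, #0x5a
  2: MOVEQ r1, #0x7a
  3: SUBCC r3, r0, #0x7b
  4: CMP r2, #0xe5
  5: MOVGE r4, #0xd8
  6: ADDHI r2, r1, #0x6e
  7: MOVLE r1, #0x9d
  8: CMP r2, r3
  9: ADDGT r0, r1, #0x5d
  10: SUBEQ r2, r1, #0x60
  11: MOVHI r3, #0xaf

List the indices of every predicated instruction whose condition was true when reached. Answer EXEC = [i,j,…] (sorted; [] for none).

[0] flags=1001 → (cmp)
[1] flags=1001 GE?T → r2=0x5a
[2] flags=1001 EQ?F → skip
[3] flags=1001 CC?T → r3=0x0b
[4] flags=0000 → (cmp)
[5] flags=0000 GE?T → r4=0xd8
[6] flags=0000 HI?F → skip
[7] flags=0000 LE?F → skip
[8] flags=0010 → (cmp)
[9] flags=0010 GT?T → r0=0xd2
[10] flags=0010 EQ?F → skip
[11] flags=0010 HI?T → r3=0xaf

EXEC = [1,3,5,9,11]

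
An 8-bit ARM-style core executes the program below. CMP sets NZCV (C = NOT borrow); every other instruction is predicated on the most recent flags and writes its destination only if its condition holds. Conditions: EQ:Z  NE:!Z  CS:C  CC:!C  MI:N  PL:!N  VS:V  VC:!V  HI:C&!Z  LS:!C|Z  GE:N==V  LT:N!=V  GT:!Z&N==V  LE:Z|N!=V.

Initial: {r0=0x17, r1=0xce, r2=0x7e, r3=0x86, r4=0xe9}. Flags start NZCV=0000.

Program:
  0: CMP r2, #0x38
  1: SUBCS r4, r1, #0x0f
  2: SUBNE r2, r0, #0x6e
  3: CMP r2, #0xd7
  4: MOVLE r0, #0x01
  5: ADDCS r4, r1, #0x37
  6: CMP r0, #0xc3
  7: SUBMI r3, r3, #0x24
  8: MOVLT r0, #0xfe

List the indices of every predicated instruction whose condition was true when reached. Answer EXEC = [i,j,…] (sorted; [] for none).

EXEC = [1,2,4]

0: ✓ CMP  NZCV=0010
1: ✓ SUBCS  r4←0xbf
2: ✓ SUBNE  r2←0xa9
3: ✓ CMP  NZCV=1000
4: ✓ MOVLE  r0←0x01
5: · ADDCS
6: ✓ CMP  NZCV=0000
7: · SUBMI
8: · MOVLT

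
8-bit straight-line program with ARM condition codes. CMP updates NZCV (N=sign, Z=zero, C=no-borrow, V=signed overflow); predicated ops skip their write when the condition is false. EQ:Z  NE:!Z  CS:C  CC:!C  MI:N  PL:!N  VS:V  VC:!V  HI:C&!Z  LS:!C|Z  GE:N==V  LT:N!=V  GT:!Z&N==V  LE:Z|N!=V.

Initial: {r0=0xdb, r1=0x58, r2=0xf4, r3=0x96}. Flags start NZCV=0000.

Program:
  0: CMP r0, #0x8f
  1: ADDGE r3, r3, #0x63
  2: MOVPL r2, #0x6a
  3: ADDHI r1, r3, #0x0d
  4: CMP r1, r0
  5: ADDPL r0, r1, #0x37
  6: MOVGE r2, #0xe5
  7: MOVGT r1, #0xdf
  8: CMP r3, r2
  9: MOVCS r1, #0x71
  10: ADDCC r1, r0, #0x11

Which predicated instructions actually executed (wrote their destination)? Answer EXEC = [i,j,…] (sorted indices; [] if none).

[0] flags=0010 → (cmp)
[1] flags=0010 GE?T → r3=0xf9
[2] flags=0010 PL?T → r2=0x6a
[3] flags=0010 HI?T → r1=0x06
[4] flags=0000 → (cmp)
[5] flags=0000 PL?T → r0=0x3d
[6] flags=0000 GE?T → r2=0xe5
[7] flags=0000 GT?T → r1=0xdf
[8] flags=0010 → (cmp)
[9] flags=0010 CS?T → r1=0x71
[10] flags=0010 CC?F → skip

EXEC = [1,2,3,5,6,7,9]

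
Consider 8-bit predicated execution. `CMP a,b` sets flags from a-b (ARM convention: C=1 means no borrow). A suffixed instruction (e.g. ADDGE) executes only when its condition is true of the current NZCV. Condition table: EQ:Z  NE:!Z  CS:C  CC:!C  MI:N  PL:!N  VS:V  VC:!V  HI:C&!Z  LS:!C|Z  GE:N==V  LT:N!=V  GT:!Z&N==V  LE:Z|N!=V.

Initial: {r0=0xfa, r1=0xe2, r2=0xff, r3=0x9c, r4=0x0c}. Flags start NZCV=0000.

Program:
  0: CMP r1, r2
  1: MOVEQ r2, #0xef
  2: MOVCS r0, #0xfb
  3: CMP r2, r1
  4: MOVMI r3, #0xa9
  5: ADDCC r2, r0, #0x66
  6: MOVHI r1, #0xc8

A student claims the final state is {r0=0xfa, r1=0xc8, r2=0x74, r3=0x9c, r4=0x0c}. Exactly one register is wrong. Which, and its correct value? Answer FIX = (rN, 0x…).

FIX = (r2, 0xff)

[0] flags=1000 → (cmp)
[1] flags=1000 EQ?F → skip
[2] flags=1000 CS?F → skip
[3] flags=0010 → (cmp)
[4] flags=0010 MI?F → skip
[5] flags=0010 CC?F → skip
[6] flags=0010 HI?T → r1=0xc8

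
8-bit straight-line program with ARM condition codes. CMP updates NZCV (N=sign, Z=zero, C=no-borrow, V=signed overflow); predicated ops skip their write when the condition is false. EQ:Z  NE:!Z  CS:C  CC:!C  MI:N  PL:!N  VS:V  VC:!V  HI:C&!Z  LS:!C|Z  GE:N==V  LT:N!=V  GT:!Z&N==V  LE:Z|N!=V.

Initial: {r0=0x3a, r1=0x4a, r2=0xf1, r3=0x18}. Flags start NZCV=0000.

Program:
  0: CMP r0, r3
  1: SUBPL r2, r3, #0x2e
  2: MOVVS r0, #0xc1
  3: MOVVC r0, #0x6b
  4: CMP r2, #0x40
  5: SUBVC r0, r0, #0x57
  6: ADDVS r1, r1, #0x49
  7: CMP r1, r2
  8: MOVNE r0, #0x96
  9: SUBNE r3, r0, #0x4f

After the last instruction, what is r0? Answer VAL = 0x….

VAL = 0x96

[0] flags=0010 → (cmp)
[1] flags=0010 PL?T → r2=0xea
[2] flags=0010 VS?F → skip
[3] flags=0010 VC?T → r0=0x6b
[4] flags=1010 → (cmp)
[5] flags=1010 VC?T → r0=0x14
[6] flags=1010 VS?F → skip
[7] flags=0000 → (cmp)
[8] flags=0000 NE?T → r0=0x96
[9] flags=0000 NE?T → r3=0x47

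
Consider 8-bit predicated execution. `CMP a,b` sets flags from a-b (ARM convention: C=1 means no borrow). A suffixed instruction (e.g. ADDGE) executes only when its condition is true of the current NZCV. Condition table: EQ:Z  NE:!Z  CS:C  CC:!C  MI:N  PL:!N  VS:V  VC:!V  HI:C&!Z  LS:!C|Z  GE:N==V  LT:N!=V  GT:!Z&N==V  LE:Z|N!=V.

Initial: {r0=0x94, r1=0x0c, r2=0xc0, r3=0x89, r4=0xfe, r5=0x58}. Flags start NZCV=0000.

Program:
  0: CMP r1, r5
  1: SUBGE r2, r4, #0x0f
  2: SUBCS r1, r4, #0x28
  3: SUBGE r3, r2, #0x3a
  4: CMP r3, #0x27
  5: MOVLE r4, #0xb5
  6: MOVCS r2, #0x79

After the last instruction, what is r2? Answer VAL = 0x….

VAL = 0x79

[0] flags=1000 → (cmp)
[1] flags=1000 GE?F → skip
[2] flags=1000 CS?F → skip
[3] flags=1000 GE?F → skip
[4] flags=0011 → (cmp)
[5] flags=0011 LE?T → r4=0xb5
[6] flags=0011 CS?T → r2=0x79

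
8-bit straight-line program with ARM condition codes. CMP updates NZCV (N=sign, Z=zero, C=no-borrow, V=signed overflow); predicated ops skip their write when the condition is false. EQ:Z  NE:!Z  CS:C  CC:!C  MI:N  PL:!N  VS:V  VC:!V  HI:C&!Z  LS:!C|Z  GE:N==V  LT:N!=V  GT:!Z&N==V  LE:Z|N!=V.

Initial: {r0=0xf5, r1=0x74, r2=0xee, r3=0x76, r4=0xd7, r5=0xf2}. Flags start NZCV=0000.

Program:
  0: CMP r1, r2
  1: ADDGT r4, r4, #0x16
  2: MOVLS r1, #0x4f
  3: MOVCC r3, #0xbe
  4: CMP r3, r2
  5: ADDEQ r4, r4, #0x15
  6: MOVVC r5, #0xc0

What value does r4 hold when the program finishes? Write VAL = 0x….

VAL = 0xed

[0] flags=1001 → (cmp)
[1] flags=1001 GT?T → r4=0xed
[2] flags=1001 LS?T → r1=0x4f
[3] flags=1001 CC?T → r3=0xbe
[4] flags=1000 → (cmp)
[5] flags=1000 EQ?F → skip
[6] flags=1000 VC?T → r5=0xc0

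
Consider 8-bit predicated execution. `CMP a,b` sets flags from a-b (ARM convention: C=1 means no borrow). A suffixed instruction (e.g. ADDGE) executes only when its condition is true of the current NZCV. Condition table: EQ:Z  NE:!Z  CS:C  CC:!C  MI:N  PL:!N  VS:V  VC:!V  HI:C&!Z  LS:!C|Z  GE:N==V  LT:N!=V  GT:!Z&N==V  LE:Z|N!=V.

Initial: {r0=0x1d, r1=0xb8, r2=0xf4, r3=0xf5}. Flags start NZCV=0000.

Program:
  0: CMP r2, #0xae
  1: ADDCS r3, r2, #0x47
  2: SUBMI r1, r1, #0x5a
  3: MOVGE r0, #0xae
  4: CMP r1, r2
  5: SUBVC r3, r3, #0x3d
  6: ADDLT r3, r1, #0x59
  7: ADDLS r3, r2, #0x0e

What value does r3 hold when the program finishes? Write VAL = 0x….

VAL = 0x02

0: ✓ CMP  NZCV=0010
1: ✓ ADDCS  r3←0x3b
2: · SUBMI
3: ✓ MOVGE  r0←0xae
4: ✓ CMP  NZCV=1000
5: ✓ SUBVC  r3←0xfe
6: ✓ ADDLT  r3←0x11
7: ✓ ADDLS  r3←0x02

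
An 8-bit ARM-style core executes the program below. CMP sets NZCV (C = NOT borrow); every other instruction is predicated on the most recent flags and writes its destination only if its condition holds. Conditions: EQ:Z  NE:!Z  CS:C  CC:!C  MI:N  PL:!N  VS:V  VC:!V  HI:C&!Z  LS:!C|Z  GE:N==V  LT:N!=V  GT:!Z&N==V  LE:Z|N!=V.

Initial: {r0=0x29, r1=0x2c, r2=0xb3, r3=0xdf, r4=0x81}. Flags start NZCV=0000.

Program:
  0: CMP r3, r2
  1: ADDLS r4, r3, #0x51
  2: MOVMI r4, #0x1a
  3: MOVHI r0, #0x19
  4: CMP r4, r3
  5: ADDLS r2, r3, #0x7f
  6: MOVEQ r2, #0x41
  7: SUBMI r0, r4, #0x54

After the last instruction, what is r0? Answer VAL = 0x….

[0] flags=0010 → (cmp)
[1] flags=0010 LS?F → skip
[2] flags=0010 MI?F → skip
[3] flags=0010 HI?T → r0=0x19
[4] flags=1000 → (cmp)
[5] flags=1000 LS?T → r2=0x5e
[6] flags=1000 EQ?F → skip
[7] flags=1000 MI?T → r0=0x2d

VAL = 0x2d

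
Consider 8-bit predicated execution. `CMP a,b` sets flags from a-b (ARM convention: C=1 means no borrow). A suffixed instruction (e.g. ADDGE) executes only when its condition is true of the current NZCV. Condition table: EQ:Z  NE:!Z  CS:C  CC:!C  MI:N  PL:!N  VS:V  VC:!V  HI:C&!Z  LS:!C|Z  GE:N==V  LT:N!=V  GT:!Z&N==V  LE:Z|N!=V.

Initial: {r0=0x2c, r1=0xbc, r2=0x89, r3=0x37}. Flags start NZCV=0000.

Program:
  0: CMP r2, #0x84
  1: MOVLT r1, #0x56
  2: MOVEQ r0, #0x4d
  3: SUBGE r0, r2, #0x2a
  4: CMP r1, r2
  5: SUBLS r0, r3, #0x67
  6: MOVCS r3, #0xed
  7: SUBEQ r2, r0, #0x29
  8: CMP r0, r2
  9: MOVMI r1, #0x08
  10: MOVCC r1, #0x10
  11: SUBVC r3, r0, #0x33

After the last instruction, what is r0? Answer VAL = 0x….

VAL = 0x5f

[0] flags=0010 → (cmp)
[1] flags=0010 LT?F → skip
[2] flags=0010 EQ?F → skip
[3] flags=0010 GE?T → r0=0x5f
[4] flags=0010 → (cmp)
[5] flags=0010 LS?F → skip
[6] flags=0010 CS?T → r3=0xed
[7] flags=0010 EQ?F → skip
[8] flags=1001 → (cmp)
[9] flags=1001 MI?T → r1=0x08
[10] flags=1001 CC?T → r1=0x10
[11] flags=1001 VC?F → skip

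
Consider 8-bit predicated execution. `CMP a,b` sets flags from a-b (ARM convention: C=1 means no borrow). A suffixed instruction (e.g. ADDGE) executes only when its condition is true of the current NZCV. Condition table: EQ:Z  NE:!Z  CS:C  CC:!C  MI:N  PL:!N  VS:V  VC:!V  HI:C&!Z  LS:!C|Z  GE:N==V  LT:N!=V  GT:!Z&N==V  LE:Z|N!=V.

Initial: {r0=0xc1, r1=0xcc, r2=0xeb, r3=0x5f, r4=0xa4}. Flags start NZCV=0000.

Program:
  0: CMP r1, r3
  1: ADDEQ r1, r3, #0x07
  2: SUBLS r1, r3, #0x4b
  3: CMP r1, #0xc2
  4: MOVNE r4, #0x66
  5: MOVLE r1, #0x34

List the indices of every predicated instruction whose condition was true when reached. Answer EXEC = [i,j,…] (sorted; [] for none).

EXEC = [4]

[0] flags=0011 → (cmp)
[1] flags=0011 EQ?F → skip
[2] flags=0011 LS?F → skip
[3] flags=0010 → (cmp)
[4] flags=0010 NE?T → r4=0x66
[5] flags=0010 LE?F → skip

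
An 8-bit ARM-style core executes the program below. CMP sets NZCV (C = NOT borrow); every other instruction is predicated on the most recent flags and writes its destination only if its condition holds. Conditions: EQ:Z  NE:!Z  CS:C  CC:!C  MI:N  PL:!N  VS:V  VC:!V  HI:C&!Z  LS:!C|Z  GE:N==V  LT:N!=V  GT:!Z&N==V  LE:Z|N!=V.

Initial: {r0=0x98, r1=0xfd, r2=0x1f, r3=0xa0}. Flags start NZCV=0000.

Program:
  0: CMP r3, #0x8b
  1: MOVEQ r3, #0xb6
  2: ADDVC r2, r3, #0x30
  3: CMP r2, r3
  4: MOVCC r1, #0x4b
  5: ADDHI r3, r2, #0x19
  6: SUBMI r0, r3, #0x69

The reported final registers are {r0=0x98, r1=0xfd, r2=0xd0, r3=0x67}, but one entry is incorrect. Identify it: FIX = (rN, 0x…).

0: ✓ CMP  NZCV=0010
1: · MOVEQ
2: ✓ ADDVC  r2←0xd0
3: ✓ CMP  NZCV=0010
4: · MOVCC
5: ✓ ADDHI  r3←0xe9
6: · SUBMI

FIX = (r3, 0xe9)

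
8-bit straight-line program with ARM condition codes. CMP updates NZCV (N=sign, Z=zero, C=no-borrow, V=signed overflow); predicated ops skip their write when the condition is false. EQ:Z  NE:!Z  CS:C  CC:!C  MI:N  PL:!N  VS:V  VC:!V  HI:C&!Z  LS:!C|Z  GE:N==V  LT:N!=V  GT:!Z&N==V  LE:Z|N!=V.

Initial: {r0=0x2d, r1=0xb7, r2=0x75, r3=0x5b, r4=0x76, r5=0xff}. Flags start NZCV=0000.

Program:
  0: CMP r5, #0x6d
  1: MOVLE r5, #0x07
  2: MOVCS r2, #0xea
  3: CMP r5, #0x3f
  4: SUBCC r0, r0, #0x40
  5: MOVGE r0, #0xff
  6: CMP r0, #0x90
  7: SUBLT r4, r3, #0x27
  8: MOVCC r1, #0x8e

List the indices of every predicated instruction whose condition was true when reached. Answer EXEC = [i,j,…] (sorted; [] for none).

EXEC = [1,2,4]

[0] flags=1010 → (cmp)
[1] flags=1010 LE?T → r5=0x07
[2] flags=1010 CS?T → r2=0xea
[3] flags=1000 → (cmp)
[4] flags=1000 CC?T → r0=0xed
[5] flags=1000 GE?F → skip
[6] flags=0010 → (cmp)
[7] flags=0010 LT?F → skip
[8] flags=0010 CC?F → skip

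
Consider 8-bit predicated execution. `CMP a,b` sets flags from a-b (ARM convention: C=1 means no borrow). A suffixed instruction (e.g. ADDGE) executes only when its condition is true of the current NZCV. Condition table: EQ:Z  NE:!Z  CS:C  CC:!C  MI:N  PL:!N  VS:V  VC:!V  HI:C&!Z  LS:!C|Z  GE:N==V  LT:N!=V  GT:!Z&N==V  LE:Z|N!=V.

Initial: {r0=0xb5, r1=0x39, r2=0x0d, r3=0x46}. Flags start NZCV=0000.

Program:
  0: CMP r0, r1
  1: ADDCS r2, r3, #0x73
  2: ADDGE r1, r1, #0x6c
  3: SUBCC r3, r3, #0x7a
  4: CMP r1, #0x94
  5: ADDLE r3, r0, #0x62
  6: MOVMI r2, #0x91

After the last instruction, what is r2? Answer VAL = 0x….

VAL = 0x91

[0] flags=0011 → (cmp)
[1] flags=0011 CS?T → r2=0xb9
[2] flags=0011 GE?F → skip
[3] flags=0011 CC?F → skip
[4] flags=1001 → (cmp)
[5] flags=1001 LE?F → skip
[6] flags=1001 MI?T → r2=0x91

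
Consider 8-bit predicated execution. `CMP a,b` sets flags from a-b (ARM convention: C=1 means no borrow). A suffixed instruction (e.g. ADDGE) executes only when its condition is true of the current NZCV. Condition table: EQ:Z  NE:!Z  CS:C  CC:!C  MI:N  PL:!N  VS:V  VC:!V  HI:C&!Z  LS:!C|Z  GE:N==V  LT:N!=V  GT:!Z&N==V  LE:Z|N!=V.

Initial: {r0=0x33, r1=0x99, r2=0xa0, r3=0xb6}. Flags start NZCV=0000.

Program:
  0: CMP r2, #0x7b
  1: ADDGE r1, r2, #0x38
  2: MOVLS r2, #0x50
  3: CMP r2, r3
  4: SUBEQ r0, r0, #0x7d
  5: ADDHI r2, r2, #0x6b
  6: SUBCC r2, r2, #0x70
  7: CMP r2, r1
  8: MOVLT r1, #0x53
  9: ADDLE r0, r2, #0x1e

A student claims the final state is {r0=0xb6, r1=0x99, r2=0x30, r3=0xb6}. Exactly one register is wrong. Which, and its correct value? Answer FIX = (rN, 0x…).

FIX = (r0, 0x33)

0: ✓ CMP  NZCV=0011
1: · ADDGE
2: · MOVLS
3: ✓ CMP  NZCV=1000
4: · SUBEQ
5: · ADDHI
6: ✓ SUBCC  r2←0x30
7: ✓ CMP  NZCV=1001
8: · MOVLT
9: · ADDLE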